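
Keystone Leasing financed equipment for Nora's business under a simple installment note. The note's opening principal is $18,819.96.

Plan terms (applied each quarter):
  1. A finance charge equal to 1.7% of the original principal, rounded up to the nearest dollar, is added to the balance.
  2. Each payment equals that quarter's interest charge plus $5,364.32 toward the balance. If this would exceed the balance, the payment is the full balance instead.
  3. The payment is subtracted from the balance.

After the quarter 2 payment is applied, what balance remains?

# | Opening | Interest | Payment | End bal
1 | $18,819.96 | $320.00 | $5,684.32 | $13,455.64
2 | $13,455.64 | $320.00 | $5,684.32 | $8,091.32

$8,091.32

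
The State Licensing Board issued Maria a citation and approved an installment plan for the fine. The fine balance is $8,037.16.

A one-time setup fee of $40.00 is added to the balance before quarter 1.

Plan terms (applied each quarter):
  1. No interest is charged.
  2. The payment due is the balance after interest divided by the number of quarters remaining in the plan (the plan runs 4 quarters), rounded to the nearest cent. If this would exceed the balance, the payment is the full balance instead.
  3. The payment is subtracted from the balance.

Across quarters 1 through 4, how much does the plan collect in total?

$8,077.16

Quarter 1: $8,077.16 − $2,019.29 → $6,057.87
Quarter 2: $6,057.87 − $2,019.29 → $4,038.58
Quarter 3: $4,038.58 − $2,019.29 → $2,019.29
Quarter 4: $2,019.29 − $2,019.29 → $0.00
Total paid: $8,077.16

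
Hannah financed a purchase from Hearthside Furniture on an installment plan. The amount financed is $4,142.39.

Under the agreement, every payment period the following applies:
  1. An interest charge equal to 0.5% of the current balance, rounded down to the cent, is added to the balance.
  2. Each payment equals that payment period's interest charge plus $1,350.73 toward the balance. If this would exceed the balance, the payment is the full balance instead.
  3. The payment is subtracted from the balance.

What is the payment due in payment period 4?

Payment period 1: $4,142.39 +$20.71 interest = $4,163.10; pay $1,371.44 → $2,791.66
Payment period 2: $2,791.66 +$13.95 interest = $2,805.61; pay $1,364.68 → $1,440.93
Payment period 3: $1,440.93 +$7.20 interest = $1,448.13; pay $1,357.93 → $90.20
Payment period 4: $90.20 +$0.45 interest = $90.65; pay $90.65 → $0.00

$90.65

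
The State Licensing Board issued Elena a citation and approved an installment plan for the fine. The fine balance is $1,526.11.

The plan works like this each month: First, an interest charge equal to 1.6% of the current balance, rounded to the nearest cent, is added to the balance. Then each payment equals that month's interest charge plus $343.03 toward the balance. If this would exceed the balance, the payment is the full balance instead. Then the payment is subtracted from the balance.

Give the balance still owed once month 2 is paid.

Month 1: opening $1,526.11; interest $24.42 → $1,550.53; payment $367.45; balance $1,183.08
Month 2: opening $1,183.08; interest $18.93 → $1,202.01; payment $361.96; balance $840.05

$840.05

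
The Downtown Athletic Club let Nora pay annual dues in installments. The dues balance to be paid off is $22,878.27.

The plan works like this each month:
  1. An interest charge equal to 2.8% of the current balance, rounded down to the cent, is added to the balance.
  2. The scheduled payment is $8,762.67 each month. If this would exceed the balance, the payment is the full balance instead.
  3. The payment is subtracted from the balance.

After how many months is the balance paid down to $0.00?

3

Month 1: $22,878.27 +$640.59 interest = $23,518.86; pay $8,762.67 → $14,756.19
Month 2: $14,756.19 +$413.17 interest = $15,169.36; pay $8,762.67 → $6,406.69
Month 3: $6,406.69 +$179.38 interest = $6,586.07; pay $6,586.07 → $0.00
Balance reaches $0.00 in month 3.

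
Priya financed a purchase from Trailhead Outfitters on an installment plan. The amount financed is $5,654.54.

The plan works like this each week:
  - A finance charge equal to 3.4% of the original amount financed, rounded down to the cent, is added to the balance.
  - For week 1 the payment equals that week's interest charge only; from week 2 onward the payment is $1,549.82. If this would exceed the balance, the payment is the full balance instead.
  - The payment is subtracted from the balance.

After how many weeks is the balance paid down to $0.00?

6

Week 1: opening $5,654.54; interest $192.25 → $5,846.79; payment $192.25; balance $5,654.54
Week 2: opening $5,654.54; interest $192.25 → $5,846.79; payment $1,549.82; balance $4,296.97
Week 3: opening $4,296.97; interest $192.25 → $4,489.22; payment $1,549.82; balance $2,939.40
Week 4: opening $2,939.40; interest $192.25 → $3,131.65; payment $1,549.82; balance $1,581.83
Week 5: opening $1,581.83; interest $192.25 → $1,774.08; payment $1,549.82; balance $224.26
Week 6: opening $224.26; interest $192.25 → $416.51; payment $416.51; balance $0.00
Balance reaches $0.00 in week 6.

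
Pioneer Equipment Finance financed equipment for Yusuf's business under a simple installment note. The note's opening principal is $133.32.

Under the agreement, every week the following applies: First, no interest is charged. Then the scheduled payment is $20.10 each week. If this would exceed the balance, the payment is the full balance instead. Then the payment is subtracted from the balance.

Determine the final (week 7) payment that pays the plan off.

$12.72

# | Opening | Payment | End bal
1 | $133.32 | $20.10 | $113.22
2 | $113.22 | $20.10 | $93.12
3 | $93.12 | $20.10 | $73.02
4 | $73.02 | $20.10 | $52.92
5 | $52.92 | $20.10 | $32.82
6 | $32.82 | $20.10 | $12.72
7 | $12.72 | $12.72 | $0.00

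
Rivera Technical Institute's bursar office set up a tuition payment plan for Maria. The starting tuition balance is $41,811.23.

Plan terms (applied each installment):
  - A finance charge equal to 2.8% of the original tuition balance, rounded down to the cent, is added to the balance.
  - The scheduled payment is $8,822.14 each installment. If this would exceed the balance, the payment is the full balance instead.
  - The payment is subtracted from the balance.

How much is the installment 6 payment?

$4,724.79

# | Opening | Interest | Payment | End bal
1 | $41,811.23 | $1,170.71 | $8,822.14 | $34,159.80
2 | $34,159.80 | $1,170.71 | $8,822.14 | $26,508.37
3 | $26,508.37 | $1,170.71 | $8,822.14 | $18,856.94
4 | $18,856.94 | $1,170.71 | $8,822.14 | $11,205.51
5 | $11,205.51 | $1,170.71 | $8,822.14 | $3,554.08
6 | $3,554.08 | $1,170.71 | $4,724.79 | $0.00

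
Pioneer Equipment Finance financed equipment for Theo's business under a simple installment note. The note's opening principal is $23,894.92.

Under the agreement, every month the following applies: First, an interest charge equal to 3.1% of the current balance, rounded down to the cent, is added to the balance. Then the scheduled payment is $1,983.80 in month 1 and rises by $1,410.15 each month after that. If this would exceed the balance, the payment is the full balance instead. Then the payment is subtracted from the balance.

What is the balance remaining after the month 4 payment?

$10,049.53

Month 1: $23,894.92 +$740.74 interest = $24,635.66; pay $1,983.80 → $22,651.86
Month 2: $22,651.86 +$702.20 interest = $23,354.06; pay $3,393.95 → $19,960.11
Month 3: $19,960.11 +$618.76 interest = $20,578.87; pay $4,804.10 → $15,774.77
Month 4: $15,774.77 +$489.01 interest = $16,263.78; pay $6,214.25 → $10,049.53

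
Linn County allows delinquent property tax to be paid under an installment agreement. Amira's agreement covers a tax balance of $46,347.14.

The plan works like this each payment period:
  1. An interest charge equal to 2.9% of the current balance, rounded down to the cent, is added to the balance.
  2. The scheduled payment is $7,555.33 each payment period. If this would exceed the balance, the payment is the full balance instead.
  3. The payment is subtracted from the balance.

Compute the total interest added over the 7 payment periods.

Payment period 1: opening $46,347.14; interest $1,344.06 → $47,691.20; payment $7,555.33; balance $40,135.87
Payment period 2: opening $40,135.87; interest $1,163.94 → $41,299.81; payment $7,555.33; balance $33,744.48
Payment period 3: opening $33,744.48; interest $978.58 → $34,723.06; payment $7,555.33; balance $27,167.73
Payment period 4: opening $27,167.73; interest $787.86 → $27,955.59; payment $7,555.33; balance $20,400.26
Payment period 5: opening $20,400.26; interest $591.60 → $20,991.86; payment $7,555.33; balance $13,436.53
Payment period 6: opening $13,436.53; interest $389.65 → $13,826.18; payment $7,555.33; balance $6,270.85
Payment period 7: opening $6,270.85; interest $181.85 → $6,452.70; payment $6,452.70; balance $0.00
Total interest: $1,344.06 + $1,163.94 + $978.58 + $787.86 + $591.60 + $389.65 + $181.85 = $5,437.54

$5,437.54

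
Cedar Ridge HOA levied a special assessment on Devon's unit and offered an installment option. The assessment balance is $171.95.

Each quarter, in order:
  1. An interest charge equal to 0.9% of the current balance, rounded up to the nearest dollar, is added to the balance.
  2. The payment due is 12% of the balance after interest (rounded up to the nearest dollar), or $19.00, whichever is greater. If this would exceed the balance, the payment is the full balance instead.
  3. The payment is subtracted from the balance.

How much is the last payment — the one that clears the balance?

$12.95

Quarter 1: opening $171.95; interest $2.00 → $173.95; payment $21.00; balance $152.95
Quarter 2: opening $152.95; interest $2.00 → $154.95; payment $19.00; balance $135.95
Quarter 3: opening $135.95; interest $2.00 → $137.95; payment $19.00; balance $118.95
Quarter 4: opening $118.95; interest $2.00 → $120.95; payment $19.00; balance $101.95
Quarter 5: opening $101.95; interest $1.00 → $102.95; payment $19.00; balance $83.95
Quarter 6: opening $83.95; interest $1.00 → $84.95; payment $19.00; balance $65.95
Quarter 7: opening $65.95; interest $1.00 → $66.95; payment $19.00; balance $47.95
Quarter 8: opening $47.95; interest $1.00 → $48.95; payment $19.00; balance $29.95
Quarter 9: opening $29.95; interest $1.00 → $30.95; payment $19.00; balance $11.95
Quarter 10: opening $11.95; interest $1.00 → $12.95; payment $12.95; balance $0.00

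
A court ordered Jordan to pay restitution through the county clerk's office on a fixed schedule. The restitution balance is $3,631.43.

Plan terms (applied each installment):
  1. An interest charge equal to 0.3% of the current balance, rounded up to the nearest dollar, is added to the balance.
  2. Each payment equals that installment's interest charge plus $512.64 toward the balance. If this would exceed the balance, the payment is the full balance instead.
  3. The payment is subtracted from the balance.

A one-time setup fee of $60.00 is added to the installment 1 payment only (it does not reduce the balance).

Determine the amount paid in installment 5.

$517.64

# | Opening | Interest | Payment | Fee | End bal
1 | $3,631.43 | $11.00 | $523.64 | $60.00 | $3,118.79
2 | $3,118.79 | $10.00 | $522.64 | — | $2,606.15
3 | $2,606.15 | $8.00 | $520.64 | — | $2,093.51
4 | $2,093.51 | $7.00 | $519.64 | — | $1,580.87
5 | $1,580.87 | $5.00 | $517.64 | — | $1,068.23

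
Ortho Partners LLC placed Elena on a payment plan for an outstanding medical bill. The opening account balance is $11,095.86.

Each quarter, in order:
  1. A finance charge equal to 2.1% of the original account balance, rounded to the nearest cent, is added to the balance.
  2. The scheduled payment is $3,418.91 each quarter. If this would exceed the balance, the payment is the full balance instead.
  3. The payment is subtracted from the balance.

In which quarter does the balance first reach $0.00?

4

Quarter 1: opening $11,095.86; interest $233.01 → $11,328.87; payment $3,418.91; balance $7,909.96
Quarter 2: opening $7,909.96; interest $233.01 → $8,142.97; payment $3,418.91; balance $4,724.06
Quarter 3: opening $4,724.06; interest $233.01 → $4,957.07; payment $3,418.91; balance $1,538.16
Quarter 4: opening $1,538.16; interest $233.01 → $1,771.17; payment $1,771.17; balance $0.00
Balance reaches $0.00 in quarter 4.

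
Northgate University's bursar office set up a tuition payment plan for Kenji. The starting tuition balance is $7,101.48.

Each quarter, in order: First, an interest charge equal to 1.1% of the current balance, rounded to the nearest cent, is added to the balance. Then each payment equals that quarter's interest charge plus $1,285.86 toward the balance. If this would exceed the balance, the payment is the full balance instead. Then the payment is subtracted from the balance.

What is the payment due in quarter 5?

Quarter 1: opening $7,101.48; interest $78.12 → $7,179.60; payment $1,363.98; balance $5,815.62
Quarter 2: opening $5,815.62; interest $63.97 → $5,879.59; payment $1,349.83; balance $4,529.76
Quarter 3: opening $4,529.76; interest $49.83 → $4,579.59; payment $1,335.69; balance $3,243.90
Quarter 4: opening $3,243.90; interest $35.68 → $3,279.58; payment $1,321.54; balance $1,958.04
Quarter 5: opening $1,958.04; interest $21.54 → $1,979.58; payment $1,307.40; balance $672.18

$1,307.40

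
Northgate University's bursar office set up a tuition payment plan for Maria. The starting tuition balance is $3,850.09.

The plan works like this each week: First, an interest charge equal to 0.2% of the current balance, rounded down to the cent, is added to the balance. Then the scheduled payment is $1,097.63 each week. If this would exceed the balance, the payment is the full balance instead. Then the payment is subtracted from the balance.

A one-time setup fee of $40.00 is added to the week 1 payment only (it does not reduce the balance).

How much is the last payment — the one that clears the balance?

Week 1: $3,850.09 +$7.70 interest = $3,857.79; pay $1,097.63 (+ $40.00 fee) → $2,760.16
Week 2: $2,760.16 +$5.52 interest = $2,765.68; pay $1,097.63 → $1,668.05
Week 3: $1,668.05 +$3.33 interest = $1,671.38; pay $1,097.63 → $573.75
Week 4: $573.75 +$1.14 interest = $574.89; pay $574.89 → $0.00

$574.89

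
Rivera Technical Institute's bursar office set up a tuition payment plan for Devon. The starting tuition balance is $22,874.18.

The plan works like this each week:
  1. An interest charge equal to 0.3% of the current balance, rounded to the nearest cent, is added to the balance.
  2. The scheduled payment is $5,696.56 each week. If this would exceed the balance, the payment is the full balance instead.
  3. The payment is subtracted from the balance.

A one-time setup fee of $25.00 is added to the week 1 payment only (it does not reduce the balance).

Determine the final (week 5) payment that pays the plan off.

# | Opening | Interest | Payment | Fee | End bal
1 | $22,874.18 | $68.62 | $5,696.56 | $25.00 | $17,246.24
2 | $17,246.24 | $51.74 | $5,696.56 | — | $11,601.42
3 | $11,601.42 | $34.80 | $5,696.56 | — | $5,939.66
4 | $5,939.66 | $17.82 | $5,696.56 | — | $260.92
5 | $260.92 | $0.78 | $261.70 | — | $0.00

$261.70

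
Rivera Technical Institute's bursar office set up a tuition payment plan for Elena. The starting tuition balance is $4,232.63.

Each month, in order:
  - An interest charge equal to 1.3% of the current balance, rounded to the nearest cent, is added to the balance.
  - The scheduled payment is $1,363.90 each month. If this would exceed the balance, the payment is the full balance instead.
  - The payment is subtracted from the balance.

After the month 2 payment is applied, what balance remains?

Month 1: opening $4,232.63; interest $55.02 → $4,287.65; payment $1,363.90; balance $2,923.75
Month 2: opening $2,923.75; interest $38.01 → $2,961.76; payment $1,363.90; balance $1,597.86

$1,597.86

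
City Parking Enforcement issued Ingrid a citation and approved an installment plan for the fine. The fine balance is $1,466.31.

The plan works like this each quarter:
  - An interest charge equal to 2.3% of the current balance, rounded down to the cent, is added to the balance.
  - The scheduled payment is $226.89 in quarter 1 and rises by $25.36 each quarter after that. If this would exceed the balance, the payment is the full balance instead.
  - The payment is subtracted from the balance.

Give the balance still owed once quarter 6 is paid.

$0.00

Quarter 1: opening $1,466.31; interest $33.72 → $1,500.03; payment $226.89; balance $1,273.14
Quarter 2: opening $1,273.14; interest $29.28 → $1,302.42; payment $252.25; balance $1,050.17
Quarter 3: opening $1,050.17; interest $24.15 → $1,074.32; payment $277.61; balance $796.71
Quarter 4: opening $796.71; interest $18.32 → $815.03; payment $302.97; balance $512.06
Quarter 5: opening $512.06; interest $11.77 → $523.83; payment $328.33; balance $195.50
Quarter 6: opening $195.50; interest $4.49 → $199.99; payment $199.99; balance $0.00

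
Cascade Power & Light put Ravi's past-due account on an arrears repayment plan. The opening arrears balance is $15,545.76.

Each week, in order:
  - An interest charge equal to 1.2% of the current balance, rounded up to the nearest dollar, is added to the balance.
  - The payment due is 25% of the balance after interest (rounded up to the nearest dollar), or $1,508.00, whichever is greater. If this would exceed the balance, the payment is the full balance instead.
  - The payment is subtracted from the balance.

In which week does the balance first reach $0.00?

8

Week 1: opening $15,545.76; interest $187.00 → $15,732.76; payment $3,934.00; balance $11,798.76
Week 2: opening $11,798.76; interest $142.00 → $11,940.76; payment $2,986.00; balance $8,954.76
Week 3: opening $8,954.76; interest $108.00 → $9,062.76; payment $2,266.00; balance $6,796.76
Week 4: opening $6,796.76; interest $82.00 → $6,878.76; payment $1,720.00; balance $5,158.76
Week 5: opening $5,158.76; interest $62.00 → $5,220.76; payment $1,508.00; balance $3,712.76
Week 6: opening $3,712.76; interest $45.00 → $3,757.76; payment $1,508.00; balance $2,249.76
Week 7: opening $2,249.76; interest $27.00 → $2,276.76; payment $1,508.00; balance $768.76
Week 8: opening $768.76; interest $10.00 → $778.76; payment $778.76; balance $0.00
Balance reaches $0.00 in week 8.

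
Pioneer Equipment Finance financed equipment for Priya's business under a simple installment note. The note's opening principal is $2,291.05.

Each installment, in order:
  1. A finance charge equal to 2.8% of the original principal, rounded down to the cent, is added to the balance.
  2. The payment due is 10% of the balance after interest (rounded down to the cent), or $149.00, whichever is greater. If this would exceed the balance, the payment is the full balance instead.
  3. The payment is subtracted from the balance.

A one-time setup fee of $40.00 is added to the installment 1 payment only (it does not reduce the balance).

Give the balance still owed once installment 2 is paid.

Installment 1: $2,291.05 +$64.14 interest = $2,355.19; pay $235.51 (+ $40.00 fee) → $2,119.68
Installment 2: $2,119.68 +$64.14 interest = $2,183.82; pay $218.38 → $1,965.44

$1,965.44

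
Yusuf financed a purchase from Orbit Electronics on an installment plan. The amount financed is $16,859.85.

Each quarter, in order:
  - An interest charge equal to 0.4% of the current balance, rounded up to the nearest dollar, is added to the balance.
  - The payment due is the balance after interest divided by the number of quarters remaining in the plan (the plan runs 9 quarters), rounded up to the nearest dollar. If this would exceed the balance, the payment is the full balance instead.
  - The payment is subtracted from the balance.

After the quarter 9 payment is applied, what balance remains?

$0.00

Quarter 1: opening $16,859.85; interest $68.00 → $16,927.85; payment $1,881.00; balance $15,046.85
Quarter 2: opening $15,046.85; interest $61.00 → $15,107.85; payment $1,889.00; balance $13,218.85
Quarter 3: opening $13,218.85; interest $53.00 → $13,271.85; payment $1,896.00; balance $11,375.85
Quarter 4: opening $11,375.85; interest $46.00 → $11,421.85; payment $1,904.00; balance $9,517.85
Quarter 5: opening $9,517.85; interest $39.00 → $9,556.85; payment $1,912.00; balance $7,644.85
Quarter 6: opening $7,644.85; interest $31.00 → $7,675.85; payment $1,919.00; balance $5,756.85
Quarter 7: opening $5,756.85; interest $24.00 → $5,780.85; payment $1,927.00; balance $3,853.85
Quarter 8: opening $3,853.85; interest $16.00 → $3,869.85; payment $1,935.00; balance $1,934.85
Quarter 9: opening $1,934.85; interest $8.00 → $1,942.85; payment $1,942.85; balance $0.00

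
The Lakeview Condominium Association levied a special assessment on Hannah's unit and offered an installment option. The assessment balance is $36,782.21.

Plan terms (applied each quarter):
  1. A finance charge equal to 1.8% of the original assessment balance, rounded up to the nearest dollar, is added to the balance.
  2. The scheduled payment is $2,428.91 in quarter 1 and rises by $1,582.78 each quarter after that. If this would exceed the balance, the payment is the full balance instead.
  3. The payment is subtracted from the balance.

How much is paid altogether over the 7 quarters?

$41,423.21

# | Opening | Interest | Payment | End bal
1 | $36,782.21 | $663.00 | $2,428.91 | $35,016.30
2 | $35,016.30 | $663.00 | $4,011.69 | $31,667.61
3 | $31,667.61 | $663.00 | $5,594.47 | $26,736.14
4 | $26,736.14 | $663.00 | $7,177.25 | $20,221.89
5 | $20,221.89 | $663.00 | $8,760.03 | $12,124.86
6 | $12,124.86 | $663.00 | $10,342.81 | $2,445.05
7 | $2,445.05 | $663.00 | $3,108.05 | $0.00
Total paid: $41,423.21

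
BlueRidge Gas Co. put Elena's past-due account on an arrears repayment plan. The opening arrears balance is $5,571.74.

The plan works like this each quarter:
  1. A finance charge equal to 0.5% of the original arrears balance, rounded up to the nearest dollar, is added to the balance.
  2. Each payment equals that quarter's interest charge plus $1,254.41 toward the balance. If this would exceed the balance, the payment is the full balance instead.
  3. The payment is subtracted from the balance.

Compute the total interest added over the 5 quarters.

$140.00

Quarter 1: opening $5,571.74; interest $28.00 → $5,599.74; payment $1,282.41; balance $4,317.33
Quarter 2: opening $4,317.33; interest $28.00 → $4,345.33; payment $1,282.41; balance $3,062.92
Quarter 3: opening $3,062.92; interest $28.00 → $3,090.92; payment $1,282.41; balance $1,808.51
Quarter 4: opening $1,808.51; interest $28.00 → $1,836.51; payment $1,282.41; balance $554.10
Quarter 5: opening $554.10; interest $28.00 → $582.10; payment $582.10; balance $0.00
Total interest: $28.00 + $28.00 + $28.00 + $28.00 + $28.00 = $140.00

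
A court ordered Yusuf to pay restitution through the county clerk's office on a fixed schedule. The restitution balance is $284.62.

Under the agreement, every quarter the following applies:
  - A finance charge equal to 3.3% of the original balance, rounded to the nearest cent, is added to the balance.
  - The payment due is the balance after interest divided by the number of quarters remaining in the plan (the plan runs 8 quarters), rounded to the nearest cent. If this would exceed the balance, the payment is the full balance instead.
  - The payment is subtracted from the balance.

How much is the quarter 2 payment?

$38.09

Quarter 1: $284.62 +$9.39 interest = $294.01; pay $36.75 → $257.26
Quarter 2: $257.26 +$9.39 interest = $266.65; pay $38.09 → $228.56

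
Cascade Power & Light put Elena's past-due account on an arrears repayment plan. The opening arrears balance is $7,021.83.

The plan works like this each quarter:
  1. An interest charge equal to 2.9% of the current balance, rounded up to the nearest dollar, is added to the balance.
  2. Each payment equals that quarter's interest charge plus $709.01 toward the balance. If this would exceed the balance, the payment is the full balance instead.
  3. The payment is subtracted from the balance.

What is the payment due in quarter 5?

$831.01

# | Opening | Interest | Payment | End bal
1 | $7,021.83 | $204.00 | $913.01 | $6,312.82
2 | $6,312.82 | $184.00 | $893.01 | $5,603.81
3 | $5,603.81 | $163.00 | $872.01 | $4,894.80
4 | $4,894.80 | $142.00 | $851.01 | $4,185.79
5 | $4,185.79 | $122.00 | $831.01 | $3,476.78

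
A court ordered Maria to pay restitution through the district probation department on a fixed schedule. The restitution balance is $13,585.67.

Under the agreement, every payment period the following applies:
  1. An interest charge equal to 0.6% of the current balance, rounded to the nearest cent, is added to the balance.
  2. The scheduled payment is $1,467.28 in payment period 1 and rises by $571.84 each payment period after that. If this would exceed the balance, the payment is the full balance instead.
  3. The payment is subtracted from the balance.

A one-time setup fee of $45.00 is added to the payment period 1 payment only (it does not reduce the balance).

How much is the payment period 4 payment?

$3,182.80

Payment period 1: opening $13,585.67; interest $81.51 → $13,667.18; payment $1,467.28 (+ $45.00 fee); balance $12,199.90
Payment period 2: opening $12,199.90; interest $73.20 → $12,273.10; payment $2,039.12; balance $10,233.98
Payment period 3: opening $10,233.98; interest $61.40 → $10,295.38; payment $2,610.96; balance $7,684.42
Payment period 4: opening $7,684.42; interest $46.11 → $7,730.53; payment $3,182.80; balance $4,547.73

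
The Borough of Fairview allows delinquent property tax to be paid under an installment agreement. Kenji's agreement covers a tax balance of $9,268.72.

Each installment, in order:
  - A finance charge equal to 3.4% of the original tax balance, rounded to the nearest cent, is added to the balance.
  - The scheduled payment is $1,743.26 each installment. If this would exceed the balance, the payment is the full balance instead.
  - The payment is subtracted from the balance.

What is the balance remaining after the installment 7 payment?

Installment 1: opening $9,268.72; interest $315.14 → $9,583.86; payment $1,743.26; balance $7,840.60
Installment 2: opening $7,840.60; interest $315.14 → $8,155.74; payment $1,743.26; balance $6,412.48
Installment 3: opening $6,412.48; interest $315.14 → $6,727.62; payment $1,743.26; balance $4,984.36
Installment 4: opening $4,984.36; interest $315.14 → $5,299.50; payment $1,743.26; balance $3,556.24
Installment 5: opening $3,556.24; interest $315.14 → $3,871.38; payment $1,743.26; balance $2,128.12
Installment 6: opening $2,128.12; interest $315.14 → $2,443.26; payment $1,743.26; balance $700.00
Installment 7: opening $700.00; interest $315.14 → $1,015.14; payment $1,015.14; balance $0.00

$0.00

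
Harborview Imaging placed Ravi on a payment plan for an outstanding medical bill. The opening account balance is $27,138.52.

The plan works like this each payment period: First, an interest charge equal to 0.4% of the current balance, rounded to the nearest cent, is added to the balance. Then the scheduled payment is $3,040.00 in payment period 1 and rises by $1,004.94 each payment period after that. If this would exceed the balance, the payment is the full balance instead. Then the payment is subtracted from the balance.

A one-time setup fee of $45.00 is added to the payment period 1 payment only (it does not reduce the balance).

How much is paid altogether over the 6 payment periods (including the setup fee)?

# | Opening | Interest | Payment | Fee | End bal
1 | $27,138.52 | $108.55 | $3,040.00 | $45.00 | $24,207.07
2 | $24,207.07 | $96.83 | $4,044.94 | — | $20,258.96
3 | $20,258.96 | $81.04 | $5,049.88 | — | $15,290.12
4 | $15,290.12 | $61.16 | $6,054.82 | — | $9,296.46
5 | $9,296.46 | $37.19 | $7,059.76 | — | $2,273.89
6 | $2,273.89 | $9.10 | $2,282.99 | — | $0.00
Total paid: $27,577.39

$27,577.39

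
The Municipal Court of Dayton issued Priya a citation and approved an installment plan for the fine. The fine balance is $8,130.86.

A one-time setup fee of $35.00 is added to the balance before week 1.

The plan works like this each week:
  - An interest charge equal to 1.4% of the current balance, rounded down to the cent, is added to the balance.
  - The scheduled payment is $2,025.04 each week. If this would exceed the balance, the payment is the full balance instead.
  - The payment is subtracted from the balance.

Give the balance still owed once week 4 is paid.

Week 1: $8,165.86 +$114.32 interest = $8,280.18; pay $2,025.04 → $6,255.14
Week 2: $6,255.14 +$87.57 interest = $6,342.71; pay $2,025.04 → $4,317.67
Week 3: $4,317.67 +$60.44 interest = $4,378.11; pay $2,025.04 → $2,353.07
Week 4: $2,353.07 +$32.94 interest = $2,386.01; pay $2,025.04 → $360.97

$360.97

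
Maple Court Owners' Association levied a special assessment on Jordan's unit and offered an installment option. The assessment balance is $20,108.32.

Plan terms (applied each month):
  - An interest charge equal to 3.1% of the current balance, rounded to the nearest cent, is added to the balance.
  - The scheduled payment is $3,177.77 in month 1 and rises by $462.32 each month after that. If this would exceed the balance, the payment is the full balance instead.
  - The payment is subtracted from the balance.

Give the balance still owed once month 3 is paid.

Month 1: opening $20,108.32; interest $623.36 → $20,731.68; payment $3,177.77; balance $17,553.91
Month 2: opening $17,553.91; interest $544.17 → $18,098.08; payment $3,640.09; balance $14,457.99
Month 3: opening $14,457.99; interest $448.20 → $14,906.19; payment $4,102.41; balance $10,803.78

$10,803.78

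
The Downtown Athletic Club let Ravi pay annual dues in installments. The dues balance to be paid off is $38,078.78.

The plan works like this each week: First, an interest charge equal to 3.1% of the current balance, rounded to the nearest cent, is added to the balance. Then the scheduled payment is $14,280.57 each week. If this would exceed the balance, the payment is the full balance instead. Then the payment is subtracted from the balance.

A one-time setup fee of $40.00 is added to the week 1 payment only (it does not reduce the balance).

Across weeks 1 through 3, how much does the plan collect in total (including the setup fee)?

Week 1: opening $38,078.78; interest $1,180.44 → $39,259.22; payment $14,280.57 (+ $40.00 fee); balance $24,978.65
Week 2: opening $24,978.65; interest $774.34 → $25,752.99; payment $14,280.57; balance $11,472.42
Week 3: opening $11,472.42; interest $355.65 → $11,828.07; payment $11,828.07; balance $0.00
Total paid: $40,429.21

$40,429.21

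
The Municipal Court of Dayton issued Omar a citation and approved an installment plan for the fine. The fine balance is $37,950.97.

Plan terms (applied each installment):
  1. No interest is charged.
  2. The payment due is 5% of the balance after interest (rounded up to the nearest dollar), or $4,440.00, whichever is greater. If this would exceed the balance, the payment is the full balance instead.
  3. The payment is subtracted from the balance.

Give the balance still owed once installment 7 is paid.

Installment 1: $37,950.97 − $4,440.00 → $33,510.97
Installment 2: $33,510.97 − $4,440.00 → $29,070.97
Installment 3: $29,070.97 − $4,440.00 → $24,630.97
Installment 4: $24,630.97 − $4,440.00 → $20,190.97
Installment 5: $20,190.97 − $4,440.00 → $15,750.97
Installment 6: $15,750.97 − $4,440.00 → $11,310.97
Installment 7: $11,310.97 − $4,440.00 → $6,870.97

$6,870.97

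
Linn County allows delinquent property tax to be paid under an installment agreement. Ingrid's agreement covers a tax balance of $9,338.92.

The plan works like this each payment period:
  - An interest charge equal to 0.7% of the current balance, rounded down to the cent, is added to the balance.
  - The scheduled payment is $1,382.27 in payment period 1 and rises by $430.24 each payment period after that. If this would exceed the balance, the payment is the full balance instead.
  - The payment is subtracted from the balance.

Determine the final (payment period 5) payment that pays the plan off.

$1,432.18

Payment period 1: opening $9,338.92; interest $65.37 → $9,404.29; payment $1,382.27; balance $8,022.02
Payment period 2: opening $8,022.02; interest $56.15 → $8,078.17; payment $1,812.51; balance $6,265.66
Payment period 3: opening $6,265.66; interest $43.85 → $6,309.51; payment $2,242.75; balance $4,066.76
Payment period 4: opening $4,066.76; interest $28.46 → $4,095.22; payment $2,672.99; balance $1,422.23
Payment period 5: opening $1,422.23; interest $9.95 → $1,432.18; payment $1,432.18; balance $0.00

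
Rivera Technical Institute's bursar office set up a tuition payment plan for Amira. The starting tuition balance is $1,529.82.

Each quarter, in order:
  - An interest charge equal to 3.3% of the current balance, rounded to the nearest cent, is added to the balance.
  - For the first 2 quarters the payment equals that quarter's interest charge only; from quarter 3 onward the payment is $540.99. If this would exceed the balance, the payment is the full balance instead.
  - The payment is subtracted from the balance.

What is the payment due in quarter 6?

Quarter 1: opening $1,529.82; interest $50.48 → $1,580.30; payment $50.48; balance $1,529.82
Quarter 2: opening $1,529.82; interest $50.48 → $1,580.30; payment $50.48; balance $1,529.82
Quarter 3: opening $1,529.82; interest $50.48 → $1,580.30; payment $540.99; balance $1,039.31
Quarter 4: opening $1,039.31; interest $34.30 → $1,073.61; payment $540.99; balance $532.62
Quarter 5: opening $532.62; interest $17.58 → $550.20; payment $540.99; balance $9.21
Quarter 6: opening $9.21; interest $0.30 → $9.51; payment $9.51; balance $0.00

$9.51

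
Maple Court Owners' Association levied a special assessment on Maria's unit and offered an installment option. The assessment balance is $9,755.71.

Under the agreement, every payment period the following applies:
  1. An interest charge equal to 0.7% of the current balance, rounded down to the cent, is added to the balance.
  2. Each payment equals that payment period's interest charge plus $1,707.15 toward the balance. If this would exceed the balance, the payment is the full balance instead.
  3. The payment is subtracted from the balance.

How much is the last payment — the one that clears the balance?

# | Opening | Interest | Payment | End bal
1 | $9,755.71 | $68.28 | $1,775.43 | $8,048.56
2 | $8,048.56 | $56.33 | $1,763.48 | $6,341.41
3 | $6,341.41 | $44.38 | $1,751.53 | $4,634.26
4 | $4,634.26 | $32.43 | $1,739.58 | $2,927.11
5 | $2,927.11 | $20.48 | $1,727.63 | $1,219.96
6 | $1,219.96 | $8.53 | $1,228.49 | $0.00

$1,228.49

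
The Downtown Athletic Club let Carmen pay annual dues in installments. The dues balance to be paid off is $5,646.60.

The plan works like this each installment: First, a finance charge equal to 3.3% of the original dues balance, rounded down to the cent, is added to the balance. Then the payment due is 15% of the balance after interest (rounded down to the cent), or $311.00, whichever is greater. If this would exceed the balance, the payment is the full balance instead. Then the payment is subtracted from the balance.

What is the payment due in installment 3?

Installment 1: $5,646.60 +$186.33 interest = $5,832.93; pay $874.93 → $4,958.00
Installment 2: $4,958.00 +$186.33 interest = $5,144.33; pay $771.64 → $4,372.69
Installment 3: $4,372.69 +$186.33 interest = $4,559.02; pay $683.85 → $3,875.17

$683.85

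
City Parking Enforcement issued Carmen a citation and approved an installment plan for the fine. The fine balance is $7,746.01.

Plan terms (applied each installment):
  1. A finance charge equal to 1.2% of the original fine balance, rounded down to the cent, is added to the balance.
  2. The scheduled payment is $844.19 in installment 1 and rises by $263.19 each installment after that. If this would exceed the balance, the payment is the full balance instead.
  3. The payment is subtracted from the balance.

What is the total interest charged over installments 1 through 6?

$557.70

Installment 1: opening $7,746.01; interest $92.95 → $7,838.96; payment $844.19; balance $6,994.77
Installment 2: opening $6,994.77; interest $92.95 → $7,087.72; payment $1,107.38; balance $5,980.34
Installment 3: opening $5,980.34; interest $92.95 → $6,073.29; payment $1,370.57; balance $4,702.72
Installment 4: opening $4,702.72; interest $92.95 → $4,795.67; payment $1,633.76; balance $3,161.91
Installment 5: opening $3,161.91; interest $92.95 → $3,254.86; payment $1,896.95; balance $1,357.91
Installment 6: opening $1,357.91; interest $92.95 → $1,450.86; payment $1,450.86; balance $0.00
Total interest: $92.95 + $92.95 + $92.95 + $92.95 + $92.95 + $92.95 = $557.70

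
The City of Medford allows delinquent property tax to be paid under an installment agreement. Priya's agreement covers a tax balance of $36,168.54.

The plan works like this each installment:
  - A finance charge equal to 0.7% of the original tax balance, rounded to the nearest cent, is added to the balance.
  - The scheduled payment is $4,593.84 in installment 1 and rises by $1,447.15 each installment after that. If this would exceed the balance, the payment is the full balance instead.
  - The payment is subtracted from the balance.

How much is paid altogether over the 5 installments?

Installment 1: opening $36,168.54; interest $253.18 → $36,421.72; payment $4,593.84; balance $31,827.88
Installment 2: opening $31,827.88; interest $253.18 → $32,081.06; payment $6,040.99; balance $26,040.07
Installment 3: opening $26,040.07; interest $253.18 → $26,293.25; payment $7,488.14; balance $18,805.11
Installment 4: opening $18,805.11; interest $253.18 → $19,058.29; payment $8,935.29; balance $10,123.00
Installment 5: opening $10,123.00; interest $253.18 → $10,376.18; payment $10,376.18; balance $0.00
Total paid: $37,434.44

$37,434.44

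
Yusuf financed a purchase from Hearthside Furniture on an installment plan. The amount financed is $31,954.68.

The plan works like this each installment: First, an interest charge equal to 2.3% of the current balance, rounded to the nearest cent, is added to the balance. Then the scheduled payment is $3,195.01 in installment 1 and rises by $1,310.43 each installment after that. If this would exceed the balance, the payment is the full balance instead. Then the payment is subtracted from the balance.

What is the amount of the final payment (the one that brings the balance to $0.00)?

Installment 1: $31,954.68 +$734.96 interest = $32,689.64; pay $3,195.01 → $29,494.63
Installment 2: $29,494.63 +$678.38 interest = $30,173.01; pay $4,505.44 → $25,667.57
Installment 3: $25,667.57 +$590.35 interest = $26,257.92; pay $5,815.87 → $20,442.05
Installment 4: $20,442.05 +$470.17 interest = $20,912.22; pay $7,126.30 → $13,785.92
Installment 5: $13,785.92 +$317.08 interest = $14,103.00; pay $8,436.73 → $5,666.27
Installment 6: $5,666.27 +$130.32 interest = $5,796.59; pay $5,796.59 → $0.00

$5,796.59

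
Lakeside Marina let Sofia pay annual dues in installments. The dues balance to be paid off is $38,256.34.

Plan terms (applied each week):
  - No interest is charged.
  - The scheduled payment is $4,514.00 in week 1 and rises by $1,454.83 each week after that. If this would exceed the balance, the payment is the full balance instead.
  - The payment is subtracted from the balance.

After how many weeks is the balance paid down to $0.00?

Week 1: $38,256.34 − $4,514.00 → $33,742.34
Week 2: $33,742.34 − $5,968.83 → $27,773.51
Week 3: $27,773.51 − $7,423.66 → $20,349.85
Week 4: $20,349.85 − $8,878.49 → $11,471.36
Week 5: $11,471.36 − $10,333.32 → $1,138.04
Week 6: $1,138.04 − $1,138.04 → $0.00
Balance reaches $0.00 in week 6.

6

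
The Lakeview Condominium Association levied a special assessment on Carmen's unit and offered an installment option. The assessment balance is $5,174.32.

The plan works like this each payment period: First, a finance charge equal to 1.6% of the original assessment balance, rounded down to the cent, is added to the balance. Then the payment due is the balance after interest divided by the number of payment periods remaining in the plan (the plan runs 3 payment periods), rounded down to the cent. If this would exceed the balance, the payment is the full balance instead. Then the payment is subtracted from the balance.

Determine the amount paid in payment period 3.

Payment period 1: $5,174.32 +$82.78 interest = $5,257.10; pay $1,752.36 → $3,504.74
Payment period 2: $3,504.74 +$82.78 interest = $3,587.52; pay $1,793.76 → $1,793.76
Payment period 3: $1,793.76 +$82.78 interest = $1,876.54; pay $1,876.54 → $0.00

$1,876.54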